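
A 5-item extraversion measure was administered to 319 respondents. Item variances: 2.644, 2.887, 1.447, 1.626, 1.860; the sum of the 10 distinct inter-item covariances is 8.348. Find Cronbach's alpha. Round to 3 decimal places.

Σσ²ᵢ = 2.644 + 2.887 + 1.447 + 1.626 + 1.860 = 10.464
Sum of distinct covariances = 8.348
Var(T) = Σσ²ᵢ + 2·Σcov = 10.464 + 2 × 8.348 = 27.160
α = (5/4)·(1 − 10.464/27.160) = 0.768

Cronbach's alpha = 0.768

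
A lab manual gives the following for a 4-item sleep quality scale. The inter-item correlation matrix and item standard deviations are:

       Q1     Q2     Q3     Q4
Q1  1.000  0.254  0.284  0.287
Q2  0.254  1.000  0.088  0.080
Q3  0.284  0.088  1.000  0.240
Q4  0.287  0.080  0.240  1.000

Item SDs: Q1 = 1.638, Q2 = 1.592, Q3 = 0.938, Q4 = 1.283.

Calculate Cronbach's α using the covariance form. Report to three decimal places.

Σσ²ᵢ = 1.638² + 1.592² + 0.938² + 1.283² = 7.7434
Covariances σ_ij = r_ij · s_i · s_j:
  σ(Q1,Q2) = 0.254 × 1.638 × 1.592 = 0.6624
  σ(Q1,Q3) = 0.284 × 1.638 × 0.938 = 0.4364
  σ(Q1,Q4) = 0.287 × 1.638 × 1.283 = 0.6031
  σ(Q2,Q3) = 0.088 × 1.592 × 0.938 = 0.1314
  σ(Q2,Q4) = 0.080 × 1.592 × 1.283 = 0.1634
  σ(Q3,Q4) = 0.240 × 0.938 × 1.283 = 0.2888
σ²_T = Σσ²ᵢ + 2·Σσ_ij = 7.7434 + 2 × 2.2855 = 12.3144
α = (4/3)·(1 − 7.7434/12.3144) = 0.495

α = 0.495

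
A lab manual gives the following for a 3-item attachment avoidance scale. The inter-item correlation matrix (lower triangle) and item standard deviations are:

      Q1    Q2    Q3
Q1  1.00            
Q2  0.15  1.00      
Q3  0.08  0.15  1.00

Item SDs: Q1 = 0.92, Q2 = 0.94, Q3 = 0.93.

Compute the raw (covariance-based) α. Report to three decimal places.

Σσ²ᵢ = 0.92² + 0.94² + 0.93² = 2.5949
Covariances σ_ij = r_ij · s_i · s_j:
  σ(Q1,Q2) = 0.15 × 0.92 × 0.94 = 0.1297
  σ(Q1,Q3) = 0.08 × 0.92 × 0.93 = 0.0684
  σ(Q2,Q3) = 0.15 × 0.94 × 0.93 = 0.1311
σ²_T = Σσ²ᵢ + 2·Σσ_ij = 2.5949 + 2 × 0.3292 = 3.2533
α = (3/2)·(1 − 2.5949/3.2533) = 0.304

α = 0.304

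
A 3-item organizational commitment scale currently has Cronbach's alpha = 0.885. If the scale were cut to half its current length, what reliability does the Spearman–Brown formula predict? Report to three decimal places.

predicted reliability = 0.794

Length factor m = 1/2
α' = m·α / (1 − (1−m)·α)
   = 1/2 × 0.885 / (1 − (1 − 1/2) × 0.885)
   = 0.4425 / 0.5575 = 0.794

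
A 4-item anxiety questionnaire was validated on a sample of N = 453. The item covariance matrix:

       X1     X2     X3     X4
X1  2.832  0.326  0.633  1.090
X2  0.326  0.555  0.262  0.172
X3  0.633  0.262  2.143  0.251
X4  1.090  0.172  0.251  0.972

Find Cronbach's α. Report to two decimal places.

Cronbach's α = 0.61

Σσ²ᵢ = 2.832 + 0.555 + 2.143 + 0.972 = 6.502
Sum of off-diagonal covariances = 2.734
Var(T) = 6.502 + 2 × 2.734 = 11.970
α = (k/(k−1))·(1 − Σσ²ᵢ/Var(T)) = (4/3)·(1 − 6.502/11.970) = 0.61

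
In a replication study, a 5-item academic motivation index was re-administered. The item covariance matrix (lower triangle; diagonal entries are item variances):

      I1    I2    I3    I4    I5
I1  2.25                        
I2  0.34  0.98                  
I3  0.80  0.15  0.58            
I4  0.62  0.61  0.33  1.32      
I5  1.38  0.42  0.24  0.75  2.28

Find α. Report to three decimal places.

α = 0.754

sum of item variances = 2.25 + 0.98 + 0.58 + 1.32 + 2.28 = 7.41
Sum of off-diagonal covariances = 5.64
σ²_total = 7.41 + 2 × 5.64 = 18.69
α = (k/(k−1))·(1 − sum of item variances/σ²_total) = (5/4)·(1 − 7.41/18.69) = 0.754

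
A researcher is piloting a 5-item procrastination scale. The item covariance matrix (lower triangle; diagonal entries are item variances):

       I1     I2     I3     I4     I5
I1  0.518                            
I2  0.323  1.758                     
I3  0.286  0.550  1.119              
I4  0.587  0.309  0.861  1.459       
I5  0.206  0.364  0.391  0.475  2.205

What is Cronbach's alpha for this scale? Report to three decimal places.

sum of item variances = 0.518 + 1.758 + 1.119 + 1.459 + 2.205 = 7.059
Sum of the distinct covariances = 4.352
total variance = 7.059 + 2 × 4.352 = 15.763
α = (k/(k−1))·(1 − sum of item variances/total variance) = (5/4)·(1 − 7.059/15.763) = 0.690

Cronbach's alpha = 0.690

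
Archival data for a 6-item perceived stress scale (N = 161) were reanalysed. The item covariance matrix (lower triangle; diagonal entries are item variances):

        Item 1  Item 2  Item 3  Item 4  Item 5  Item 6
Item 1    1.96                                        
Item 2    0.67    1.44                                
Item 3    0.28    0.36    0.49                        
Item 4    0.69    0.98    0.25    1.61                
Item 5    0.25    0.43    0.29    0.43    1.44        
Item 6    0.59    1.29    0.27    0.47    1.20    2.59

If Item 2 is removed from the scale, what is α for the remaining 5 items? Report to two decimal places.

α = 0.67

Remaining items: Item 1, Item 3, Item 4, Item 5, Item 6 (k = 5).
sum of item variances = 1.96 + 0.49 + 1.61 + 1.44 + 2.59 = 8.09
total variance = 8.09 + 2 × 4.72 = 17.53
α (item deleted) = (5/4)·(1 − 8.09/17.53) = 0.67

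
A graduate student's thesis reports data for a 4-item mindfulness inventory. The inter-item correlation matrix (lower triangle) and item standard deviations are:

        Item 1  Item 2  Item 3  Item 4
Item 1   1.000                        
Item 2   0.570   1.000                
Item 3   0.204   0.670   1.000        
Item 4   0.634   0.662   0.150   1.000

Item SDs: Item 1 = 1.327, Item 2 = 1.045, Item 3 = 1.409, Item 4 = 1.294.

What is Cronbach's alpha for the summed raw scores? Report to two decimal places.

Cronbach's alpha = 0.77

Σσ²ᵢ = 1.327² + 1.045² + 1.409² + 1.294² = 6.5127
Covariances σ_ij = r_ij · s_i · s_j:
  σ(Item 1,Item 2) = 0.570 × 1.327 × 1.045 = 0.7904
  σ(Item 1,Item 3) = 0.204 × 1.327 × 1.409 = 0.3814
  σ(Item 1,Item 4) = 0.634 × 1.327 × 1.294 = 1.0887
  σ(Item 2,Item 3) = 0.670 × 1.045 × 1.409 = 0.9865
  σ(Item 2,Item 4) = 0.662 × 1.045 × 1.294 = 0.8952
  σ(Item 3,Item 4) = 0.150 × 1.409 × 1.294 = 0.2735
σ²_T = Σσ²ᵢ + 2·Σσ_ij = 6.5127 + 2 × 4.4157 = 15.3441
α = (4/3)·(1 − 6.5127/15.3441) = 0.77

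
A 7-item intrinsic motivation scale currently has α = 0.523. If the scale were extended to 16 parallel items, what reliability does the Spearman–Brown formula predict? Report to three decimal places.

Length factor m = 16/7 = 2.2857
α' = m·α / (1 + (m−1)·α)
   = 16/7 × 0.523 / (1 + (16/7 − 1) × 0.523)
   = 1.1954 / 1.6724 = 0.715

predicted reliability = 0.715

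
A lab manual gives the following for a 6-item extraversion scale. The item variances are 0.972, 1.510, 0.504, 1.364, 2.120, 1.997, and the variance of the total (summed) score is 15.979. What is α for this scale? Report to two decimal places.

Σσᵢ² = 0.972 + 1.510 + 0.504 + 1.364 + 2.120 + 1.997 = 8.467
α = (k/(k−1))·(1 − Σσᵢ²/total variance) = (6/5)·(1 − 8.467/15.979) = 0.56

α = 0.56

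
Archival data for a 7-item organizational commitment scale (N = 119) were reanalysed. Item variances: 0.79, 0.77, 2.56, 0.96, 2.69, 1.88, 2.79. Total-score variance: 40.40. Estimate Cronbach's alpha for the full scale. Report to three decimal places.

ΣVar(i) = 0.79 + 0.77 + 2.56 + 0.96 + 2.69 + 1.88 + 2.79 = 12.44
α = (k/(k−1))·(1 − ΣVar(i)/total variance) = (7/6)·(1 − 12.44/40.40) = 0.807

Cronbach's alpha = 0.807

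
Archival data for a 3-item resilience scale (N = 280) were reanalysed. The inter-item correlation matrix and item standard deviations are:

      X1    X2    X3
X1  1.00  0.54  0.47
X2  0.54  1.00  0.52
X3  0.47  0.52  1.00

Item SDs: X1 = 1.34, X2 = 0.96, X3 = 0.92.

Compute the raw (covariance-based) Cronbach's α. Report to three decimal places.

α = 0.740

Σσ²ᵢ = 1.34² + 0.96² + 0.92² = 3.5636
Covariances σ_ij = r_ij · s_i · s_j:
  σ(X1,X2) = 0.54 × 1.34 × 0.96 = 0.6947
  σ(X1,X3) = 0.47 × 1.34 × 0.92 = 0.5794
  σ(X2,X3) = 0.52 × 0.96 × 0.92 = 0.4593
σ²_T = Σσ²ᵢ + 2·Σσ_ij = 3.5636 + 2 × 1.7334 = 7.0304
α = (3/2)·(1 − 3.5636/7.0304) = 0.740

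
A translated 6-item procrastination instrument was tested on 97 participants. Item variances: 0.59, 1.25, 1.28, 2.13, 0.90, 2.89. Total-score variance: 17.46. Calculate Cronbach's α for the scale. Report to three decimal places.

α = 0.579

sum of item variances = 0.59 + 1.25 + 1.28 + 2.13 + 0.90 + 2.89 = 9.04
α = (k/(k−1))·(1 − sum of item variances/σ²_T) = (6/5)·(1 − 9.04/17.46) = 0.579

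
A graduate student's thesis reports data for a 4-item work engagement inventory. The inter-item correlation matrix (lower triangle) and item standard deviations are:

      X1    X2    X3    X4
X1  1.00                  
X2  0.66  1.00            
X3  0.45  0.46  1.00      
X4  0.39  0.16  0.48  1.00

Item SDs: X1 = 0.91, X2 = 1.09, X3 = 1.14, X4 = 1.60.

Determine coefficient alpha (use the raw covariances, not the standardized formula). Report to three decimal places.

Σσ²ᵢ = 0.91² + 1.09² + 1.14² + 1.60² = 5.8758
Covariances σ_ij = r_ij · s_i · s_j:
  σ(X1,X2) = 0.66 × 0.91 × 1.09 = 0.6547
  σ(X1,X3) = 0.45 × 0.91 × 1.14 = 0.4668
  σ(X1,X4) = 0.39 × 0.91 × 1.60 = 0.5678
  σ(X2,X3) = 0.46 × 1.09 × 1.14 = 0.5716
  σ(X2,X4) = 0.16 × 1.09 × 1.60 = 0.2790
  σ(X3,X4) = 0.48 × 1.14 × 1.60 = 0.8755
σ²_T = Σσ²ᵢ + 2·Σσ_ij = 5.8758 + 2 × 3.4154 = 12.7066
α = (4/3)·(1 − 5.8758/12.7066) = 0.717

coefficient alpha = 0.717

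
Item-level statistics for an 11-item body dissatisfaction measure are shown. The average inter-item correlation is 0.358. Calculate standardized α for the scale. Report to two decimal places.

α = 0.86

Standardized α = k·r̄ / (1 + (k−1)·r̄) = 11 × 0.358 / (1 + 10 × 0.358)
  = 3.9380 / 4.5800 = 0.86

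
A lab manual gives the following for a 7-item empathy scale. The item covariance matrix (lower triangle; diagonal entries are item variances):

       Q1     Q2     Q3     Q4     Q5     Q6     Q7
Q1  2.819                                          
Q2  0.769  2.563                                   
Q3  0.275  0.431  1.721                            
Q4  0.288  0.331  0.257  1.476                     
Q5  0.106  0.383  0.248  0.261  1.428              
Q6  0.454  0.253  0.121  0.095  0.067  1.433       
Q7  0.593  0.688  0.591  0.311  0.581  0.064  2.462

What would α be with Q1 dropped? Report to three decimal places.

Remaining items: Q2, Q3, Q4, Q5, Q6, Q7 (k = 6).
Σσᵢ² = 2.563 + 1.721 + 1.476 + 1.428 + 1.433 + 2.462 = 11.083
σ²_total = 11.083 + 2 × 4.682 = 20.447
α (item deleted) = (6/5)·(1 − 11.083/20.447) = 0.550

α = 0.550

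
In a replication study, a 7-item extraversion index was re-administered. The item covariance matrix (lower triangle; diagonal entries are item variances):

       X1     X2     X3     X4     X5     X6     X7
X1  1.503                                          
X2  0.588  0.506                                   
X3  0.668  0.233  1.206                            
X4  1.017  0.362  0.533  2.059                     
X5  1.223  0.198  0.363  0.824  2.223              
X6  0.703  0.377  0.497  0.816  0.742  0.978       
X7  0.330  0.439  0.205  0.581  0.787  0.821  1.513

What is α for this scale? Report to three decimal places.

α = 0.830

Σσ²ᵢ = 1.503 + 0.506 + 1.206 + 2.059 + 2.223 + 0.978 + 1.513 = 9.988
Sum of off-diagonal covariances = 12.307
total variance = 9.988 + 2 × 12.307 = 34.602
α = (k/(k−1))·(1 − Σσ²ᵢ/total variance) = (7/6)·(1 − 9.988/34.602) = 0.830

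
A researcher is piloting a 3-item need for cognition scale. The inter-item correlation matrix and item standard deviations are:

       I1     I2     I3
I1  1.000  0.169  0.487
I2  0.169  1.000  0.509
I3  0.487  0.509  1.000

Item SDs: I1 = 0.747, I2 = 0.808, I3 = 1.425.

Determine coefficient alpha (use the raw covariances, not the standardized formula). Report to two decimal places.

Σσ²ᵢ = 0.747² + 0.808² + 1.425² = 3.2415
Covariances σ_ij = r_ij · s_i · s_j:
  σ(I1,I2) = 0.169 × 0.747 × 0.808 = 0.1020
  σ(I1,I3) = 0.487 × 0.747 × 1.425 = 0.5184
  σ(I2,I3) = 0.509 × 0.808 × 1.425 = 0.5861
σ²_T = Σσ²ᵢ + 2·Σσ_ij = 3.2415 + 2 × 1.2065 = 5.6545
α = (3/2)·(1 − 3.2415/5.6545) = 0.64

α = 0.64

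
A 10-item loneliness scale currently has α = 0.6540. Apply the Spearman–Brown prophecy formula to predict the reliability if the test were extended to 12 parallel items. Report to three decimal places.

Length factor m = 12/10 = 1.2000
α' = m·α / (1 + (m−1)·α)
   = 12/10 × 0.6540 / (1 + (12/10 − 1) × 0.6540)
   = 0.7848 / 1.1308 = 0.694

predicted reliability = 0.694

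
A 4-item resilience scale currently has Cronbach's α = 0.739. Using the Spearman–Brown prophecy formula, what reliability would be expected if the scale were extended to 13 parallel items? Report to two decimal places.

Length factor m = 13/4 = 3.2500
α' = m·α / (1 + (m−1)·α)
   = 13/4 × 0.739 / (1 + (13/4 − 1) × 0.739)
   = 2.4017 / 2.6627 = 0.90

predicted reliability = 0.90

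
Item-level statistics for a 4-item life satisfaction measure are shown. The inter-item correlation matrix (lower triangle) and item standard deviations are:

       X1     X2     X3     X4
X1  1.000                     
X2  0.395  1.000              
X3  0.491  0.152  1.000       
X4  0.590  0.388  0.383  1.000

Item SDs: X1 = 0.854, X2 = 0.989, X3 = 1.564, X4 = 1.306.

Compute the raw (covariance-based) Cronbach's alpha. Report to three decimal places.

Σσ²ᵢ = 0.854² + 0.989² + 1.564² + 1.306² = 5.8592
Covariances σ_ij = r_ij · s_i · s_j:
  σ(X1,X2) = 0.395 × 0.854 × 0.989 = 0.3336
  σ(X1,X3) = 0.491 × 0.854 × 1.564 = 0.6558
  σ(X1,X4) = 0.590 × 0.854 × 1.306 = 0.6580
  σ(X2,X3) = 0.152 × 0.989 × 1.564 = 0.2351
  σ(X2,X4) = 0.388 × 0.989 × 1.306 = 0.5012
  σ(X3,X4) = 0.383 × 1.564 × 1.306 = 0.7823
σ²_T = Σσ²ᵢ + 2·Σσ_ij = 5.8592 + 2 × 3.1660 = 12.1912
α = (4/3)·(1 − 5.8592/12.1912) = 0.693

Cronbach's alpha = 0.693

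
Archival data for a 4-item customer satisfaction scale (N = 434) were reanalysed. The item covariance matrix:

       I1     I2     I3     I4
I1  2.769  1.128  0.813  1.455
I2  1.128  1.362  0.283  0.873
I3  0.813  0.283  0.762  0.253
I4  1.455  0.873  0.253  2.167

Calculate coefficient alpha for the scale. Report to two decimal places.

Σσ²ᵢ = 2.769 + 1.362 + 0.762 + 2.167 = 7.060
Σ_{i<j} σ_ij = 4.805
Var(T) = 7.060 + 2 × 4.805 = 16.670
α = (k/(k−1))·(1 − Σσ²ᵢ/Var(T)) = (4/3)·(1 − 7.060/16.670) = 0.77

α = 0.77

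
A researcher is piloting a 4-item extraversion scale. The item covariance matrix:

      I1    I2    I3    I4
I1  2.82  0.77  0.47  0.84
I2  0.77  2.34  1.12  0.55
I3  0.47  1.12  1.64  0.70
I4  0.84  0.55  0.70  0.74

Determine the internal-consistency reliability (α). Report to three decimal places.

Σσᵢ² = 2.82 + 2.34 + 1.64 + 0.74 = 7.54
Σ_{i<j} σ_ij = 4.45
σ²_T = 7.54 + 2 × 4.45 = 16.44
α = (k/(k−1))·(1 − Σσᵢ²/σ²_T) = (4/3)·(1 − 7.54/16.44) = 0.722

α = 0.722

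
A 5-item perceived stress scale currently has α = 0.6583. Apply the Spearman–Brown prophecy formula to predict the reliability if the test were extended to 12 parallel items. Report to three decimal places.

Length factor m = 12/5 = 2.4000
α' = m·α / (1 + (m−1)·α)
   = 12/5 × 0.6583 / (1 + (12/5 − 1) × 0.6583)
   = 1.5799 / 1.9216 = 0.822

predicted reliability = 0.822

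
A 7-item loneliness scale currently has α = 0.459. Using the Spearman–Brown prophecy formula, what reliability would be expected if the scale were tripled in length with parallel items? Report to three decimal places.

Length factor m = 3
α' = m·α / (1 + (m−1)·α)
   = 3 × 0.459 / (1 + (3 − 1) × 0.459)
   = 1.3770 / 1.9180 = 0.718

predicted reliability = 0.718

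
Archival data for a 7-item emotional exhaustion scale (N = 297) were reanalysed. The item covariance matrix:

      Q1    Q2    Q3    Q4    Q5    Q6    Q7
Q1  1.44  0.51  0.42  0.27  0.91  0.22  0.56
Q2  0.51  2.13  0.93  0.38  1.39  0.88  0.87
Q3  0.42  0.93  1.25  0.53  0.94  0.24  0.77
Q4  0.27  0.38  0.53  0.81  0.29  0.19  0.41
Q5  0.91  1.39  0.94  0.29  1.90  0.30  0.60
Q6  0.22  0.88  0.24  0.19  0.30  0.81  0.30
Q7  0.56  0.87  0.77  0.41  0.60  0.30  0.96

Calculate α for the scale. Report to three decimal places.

α = 0.839

Σσ²ᵢ = 1.44 + 2.13 + 1.25 + 0.81 + 1.90 + 0.81 + 0.96 = 9.30
Σ_{i<j} σ_ij = 11.91
total variance = 9.30 + 2 × 11.91 = 33.12
α = (k/(k−1))·(1 − Σσ²ᵢ/total variance) = (7/6)·(1 − 9.30/33.12) = 0.839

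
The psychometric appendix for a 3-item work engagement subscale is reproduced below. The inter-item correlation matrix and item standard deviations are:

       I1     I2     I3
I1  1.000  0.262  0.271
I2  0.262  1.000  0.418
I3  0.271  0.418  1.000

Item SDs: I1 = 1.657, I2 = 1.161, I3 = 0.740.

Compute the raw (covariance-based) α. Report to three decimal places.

α = 0.510

Σσ²ᵢ = 1.657² + 1.161² + 0.740² = 4.6412
Covariances σ_ij = r_ij · s_i · s_j:
  σ(I1,I2) = 0.262 × 1.657 × 1.161 = 0.5040
  σ(I1,I3) = 0.271 × 1.657 × 0.740 = 0.3323
  σ(I2,I3) = 0.418 × 1.161 × 0.740 = 0.3591
σ²_T = Σσ²ᵢ + 2·Σσ_ij = 4.6412 + 2 × 1.1954 = 7.0320
α = (3/2)·(1 − 4.6412/7.0320) = 0.510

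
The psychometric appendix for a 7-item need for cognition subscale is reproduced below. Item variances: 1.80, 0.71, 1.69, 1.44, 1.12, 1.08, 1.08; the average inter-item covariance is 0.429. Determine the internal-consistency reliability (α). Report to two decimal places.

α = 0.78

Σσ²ᵢ = 1.80 + 0.71 + 1.69 + 1.44 + 1.12 + 1.08 + 1.08 = 8.92
Sum of the 21 distinct covariances = 21 × 0.429 = 9.009
σ²_T = Σσ²ᵢ + 2·Σcov = 8.92 + 2 × 9.009 = 26.938
α = (7/6)·(1 − 8.92/26.938) = 0.78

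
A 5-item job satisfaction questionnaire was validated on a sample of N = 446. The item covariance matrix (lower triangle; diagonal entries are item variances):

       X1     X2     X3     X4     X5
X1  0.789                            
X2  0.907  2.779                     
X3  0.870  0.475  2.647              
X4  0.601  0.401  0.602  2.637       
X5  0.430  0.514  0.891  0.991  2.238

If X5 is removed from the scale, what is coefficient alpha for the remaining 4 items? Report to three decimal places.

α = 0.621

Remaining items: X1, X2, X3, X4 (k = 4).
ΣVar(i) = 0.789 + 2.779 + 2.647 + 2.637 = 8.852
total variance = 8.852 + 2 × 3.856 = 16.564
α (item deleted) = (4/3)·(1 − 8.852/16.564) = 0.621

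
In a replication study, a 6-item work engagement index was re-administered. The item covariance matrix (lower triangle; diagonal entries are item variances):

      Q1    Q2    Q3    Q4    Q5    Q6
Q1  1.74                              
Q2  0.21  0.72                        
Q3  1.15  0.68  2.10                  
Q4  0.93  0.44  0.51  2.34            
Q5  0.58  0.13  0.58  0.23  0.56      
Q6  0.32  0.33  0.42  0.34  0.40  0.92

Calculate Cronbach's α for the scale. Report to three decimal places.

ΣVar(i) = 1.74 + 0.72 + 2.10 + 2.34 + 0.56 + 0.92 = 8.38
Sum of off-diagonal covariances = 7.25
σ²_total = 8.38 + 2 × 7.25 = 22.88
α = (k/(k−1))·(1 − ΣVar(i)/σ²_total) = (6/5)·(1 − 8.38/22.88) = 0.760

α = 0.760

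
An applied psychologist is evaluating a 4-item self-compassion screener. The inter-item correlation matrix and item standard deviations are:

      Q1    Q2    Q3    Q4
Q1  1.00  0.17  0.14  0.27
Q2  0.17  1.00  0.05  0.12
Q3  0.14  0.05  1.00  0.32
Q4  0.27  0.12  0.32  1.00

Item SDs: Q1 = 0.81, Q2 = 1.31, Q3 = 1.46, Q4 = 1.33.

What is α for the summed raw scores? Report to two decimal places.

α = 0.44

Σσ²ᵢ = 0.81² + 1.31² + 1.46² + 1.33² = 6.2727
Covariances σ_ij = r_ij · s_i · s_j:
  σ(Q1,Q2) = 0.17 × 0.81 × 1.31 = 0.1804
  σ(Q1,Q3) = 0.14 × 0.81 × 1.46 = 0.1656
  σ(Q1,Q4) = 0.27 × 0.81 × 1.33 = 0.2909
  σ(Q2,Q3) = 0.05 × 1.31 × 1.46 = 0.0956
  σ(Q2,Q4) = 0.12 × 1.31 × 1.33 = 0.2091
  σ(Q3,Q4) = 0.32 × 1.46 × 1.33 = 0.6214
σ²_T = Σσ²ᵢ + 2·Σσ_ij = 6.2727 + 2 × 1.5630 = 9.3987
α = (4/3)·(1 − 6.2727/9.3987) = 0.44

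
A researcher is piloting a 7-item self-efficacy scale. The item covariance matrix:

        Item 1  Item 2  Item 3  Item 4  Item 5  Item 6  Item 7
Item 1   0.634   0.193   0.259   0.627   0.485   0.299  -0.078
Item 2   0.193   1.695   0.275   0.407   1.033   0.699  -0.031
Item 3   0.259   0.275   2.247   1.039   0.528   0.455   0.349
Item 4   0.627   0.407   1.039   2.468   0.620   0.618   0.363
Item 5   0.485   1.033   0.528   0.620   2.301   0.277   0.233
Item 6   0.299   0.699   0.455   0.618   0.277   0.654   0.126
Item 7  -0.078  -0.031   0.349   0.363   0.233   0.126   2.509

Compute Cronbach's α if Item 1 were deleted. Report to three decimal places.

Cronbach's α = 0.649

Remaining items: Item 2, Item 3, Item 4, Item 5, Item 6, Item 7 (k = 6).
ΣVar(i) = 1.695 + 2.247 + 2.468 + 2.301 + 0.654 + 2.509 = 11.874
σ²_T = 11.874 + 2 × 6.991 = 25.856
α (item deleted) = (6/5)·(1 − 11.874/25.856) = 0.649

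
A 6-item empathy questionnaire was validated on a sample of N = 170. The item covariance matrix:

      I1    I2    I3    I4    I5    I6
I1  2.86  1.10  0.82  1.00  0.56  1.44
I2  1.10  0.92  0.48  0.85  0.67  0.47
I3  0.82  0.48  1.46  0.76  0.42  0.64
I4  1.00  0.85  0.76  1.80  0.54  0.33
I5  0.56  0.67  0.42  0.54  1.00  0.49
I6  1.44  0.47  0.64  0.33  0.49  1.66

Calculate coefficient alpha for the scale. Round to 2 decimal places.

α = 0.82

ΣVar(i) = 2.86 + 0.92 + 1.46 + 1.80 + 1.00 + 1.66 = 9.70
Sum of the distinct covariances = 10.57
total variance = 9.70 + 2 × 10.57 = 30.84
α = (k/(k−1))·(1 − ΣVar(i)/total variance) = (6/5)·(1 − 9.70/30.84) = 0.82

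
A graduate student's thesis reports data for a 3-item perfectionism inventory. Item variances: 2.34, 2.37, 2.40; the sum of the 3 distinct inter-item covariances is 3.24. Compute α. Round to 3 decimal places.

Σσᵢ² = 2.34 + 2.37 + 2.40 = 7.11
Sum of distinct covariances = 3.24
Var(T) = Σσᵢ² + 2·Σcov = 7.11 + 2 × 3.24 = 13.59
α = (3/2)·(1 − 7.11/13.59) = 0.715

α = 0.715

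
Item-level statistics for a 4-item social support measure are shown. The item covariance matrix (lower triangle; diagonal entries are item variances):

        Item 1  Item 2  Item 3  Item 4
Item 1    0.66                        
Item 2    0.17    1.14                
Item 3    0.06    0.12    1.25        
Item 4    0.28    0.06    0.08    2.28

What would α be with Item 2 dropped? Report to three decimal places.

α = 0.250

Remaining items: Item 1, Item 3, Item 4 (k = 3).
ΣVar(i) = 0.66 + 1.25 + 2.28 = 4.19
σ²_total = 4.19 + 2 × 0.42 = 5.03
α (item deleted) = (3/2)·(1 − 4.19/5.03) = 0.250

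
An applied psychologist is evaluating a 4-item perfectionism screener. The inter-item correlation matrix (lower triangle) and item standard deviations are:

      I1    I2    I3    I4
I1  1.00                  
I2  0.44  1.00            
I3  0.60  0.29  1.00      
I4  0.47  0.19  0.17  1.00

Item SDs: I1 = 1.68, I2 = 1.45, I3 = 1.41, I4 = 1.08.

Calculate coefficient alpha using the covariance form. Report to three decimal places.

α = 0.702

Σσ²ᵢ = 1.68² + 1.45² + 1.41² + 1.08² = 8.0794
Covariances σ_ij = r_ij · s_i · s_j:
  σ(I1,I2) = 0.44 × 1.68 × 1.45 = 1.0718
  σ(I1,I3) = 0.60 × 1.68 × 1.41 = 1.4213
  σ(I1,I4) = 0.47 × 1.68 × 1.08 = 0.8528
  σ(I2,I3) = 0.29 × 1.45 × 1.41 = 0.5929
  σ(I2,I4) = 0.19 × 1.45 × 1.08 = 0.2975
  σ(I3,I4) = 0.17 × 1.41 × 1.08 = 0.2589
σ²_T = Σσ²ᵢ + 2·Σσ_ij = 8.0794 + 2 × 4.4952 = 17.0698
α = (4/3)·(1 − 8.0794/17.0698) = 0.702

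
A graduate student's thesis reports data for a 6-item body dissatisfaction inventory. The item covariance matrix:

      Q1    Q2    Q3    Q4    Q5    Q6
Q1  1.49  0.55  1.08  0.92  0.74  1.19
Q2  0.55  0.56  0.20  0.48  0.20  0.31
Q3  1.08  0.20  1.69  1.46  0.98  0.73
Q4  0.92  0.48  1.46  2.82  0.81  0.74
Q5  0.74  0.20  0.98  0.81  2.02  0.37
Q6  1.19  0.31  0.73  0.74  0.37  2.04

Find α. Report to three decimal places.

sum of item variances = 1.49 + 0.56 + 1.69 + 2.82 + 2.02 + 2.04 = 10.62
Σ_{i<j} σ_ij = 10.76
total variance = 10.62 + 2 × 10.76 = 32.14
α = (k/(k−1))·(1 − sum of item variances/total variance) = (6/5)·(1 − 10.62/32.14) = 0.803

α = 0.803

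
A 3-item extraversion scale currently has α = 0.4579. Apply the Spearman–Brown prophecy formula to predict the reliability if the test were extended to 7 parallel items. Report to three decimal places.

predicted reliability = 0.663

Length factor m = 7/3 = 2.3333
α' = m·α / (1 + (m−1)·α)
   = 7/3 × 0.4579 / (1 + (7/3 − 1) × 0.4579)
   = 1.0684 / 1.6105 = 0.663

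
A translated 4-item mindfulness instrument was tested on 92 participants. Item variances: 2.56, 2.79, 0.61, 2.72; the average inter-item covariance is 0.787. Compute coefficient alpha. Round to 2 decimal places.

coefficient alpha = 0.69

sum of item variances = 2.56 + 2.79 + 0.61 + 2.72 = 8.68
Sum of the 6 distinct covariances = 6 × 0.787 = 4.722
σ²_T = sum of item variances + 2·Σcov = 8.68 + 2 × 4.722 = 18.124
α = (4/3)·(1 − 8.68/18.124) = 0.69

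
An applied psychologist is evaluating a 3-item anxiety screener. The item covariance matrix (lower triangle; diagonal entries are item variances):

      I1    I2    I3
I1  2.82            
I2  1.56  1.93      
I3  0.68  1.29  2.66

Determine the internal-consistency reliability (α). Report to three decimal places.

ΣVar(i) = 2.82 + 1.93 + 2.66 = 7.41
Σ_{i<j} σ_ij = 3.53
Var(T) = 7.41 + 2 × 3.53 = 14.47
α = (k/(k−1))·(1 − ΣVar(i)/Var(T)) = (3/2)·(1 − 7.41/14.47) = 0.732

α = 0.732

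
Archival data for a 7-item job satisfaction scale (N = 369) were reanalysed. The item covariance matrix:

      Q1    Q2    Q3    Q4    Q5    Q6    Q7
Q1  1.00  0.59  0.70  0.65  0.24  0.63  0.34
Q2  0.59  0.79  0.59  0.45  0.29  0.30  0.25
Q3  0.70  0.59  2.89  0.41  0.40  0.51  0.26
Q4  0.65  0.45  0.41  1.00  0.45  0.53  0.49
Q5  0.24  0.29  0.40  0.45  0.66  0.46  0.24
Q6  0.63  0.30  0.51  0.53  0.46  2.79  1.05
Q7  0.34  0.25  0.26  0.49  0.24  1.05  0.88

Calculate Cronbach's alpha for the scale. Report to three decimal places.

Σσ²ᵢ = 1.00 + 0.79 + 2.89 + 1.00 + 0.66 + 2.79 + 0.88 = 10.01
Σ_{i<j} σ_ij = 9.83
σ²_T = 10.01 + 2 × 9.83 = 29.67
α = (k/(k−1))·(1 − Σσ²ᵢ/σ²_T) = (7/6)·(1 − 10.01/29.67) = 0.773

α = 0.773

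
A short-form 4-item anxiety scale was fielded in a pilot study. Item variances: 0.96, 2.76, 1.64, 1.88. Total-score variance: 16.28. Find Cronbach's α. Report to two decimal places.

α = 0.74

Σσ²ᵢ = 0.96 + 2.76 + 1.64 + 1.88 = 7.24
α = (k/(k−1))·(1 − Σσ²ᵢ/σ²_T) = (4/3)·(1 − 7.24/16.28) = 0.74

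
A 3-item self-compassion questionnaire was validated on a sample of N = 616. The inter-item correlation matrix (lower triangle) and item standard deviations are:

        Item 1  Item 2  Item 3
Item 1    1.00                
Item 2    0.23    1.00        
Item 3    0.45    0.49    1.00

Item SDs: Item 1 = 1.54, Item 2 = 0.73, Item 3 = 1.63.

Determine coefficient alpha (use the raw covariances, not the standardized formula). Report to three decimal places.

Σσ²ᵢ = 1.54² + 0.73² + 1.63² = 5.5614
Covariances σ_ij = r_ij · s_i · s_j:
  σ(Item 1,Item 2) = 0.23 × 1.54 × 0.73 = 0.2586
  σ(Item 1,Item 3) = 0.45 × 1.54 × 1.63 = 1.1296
  σ(Item 2,Item 3) = 0.49 × 0.73 × 1.63 = 0.5831
σ²_T = Σσ²ᵢ + 2·Σσ_ij = 5.5614 + 2 × 1.9713 = 9.5040
α = (3/2)·(1 − 5.5614/9.5040) = 0.622

coefficient alpha = 0.622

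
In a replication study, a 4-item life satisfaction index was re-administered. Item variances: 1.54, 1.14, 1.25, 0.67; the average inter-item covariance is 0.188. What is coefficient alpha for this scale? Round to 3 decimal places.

coefficient alpha = 0.439

ΣVar(i) = 1.54 + 1.14 + 1.25 + 0.67 = 4.60
Sum of the 6 distinct covariances = 6 × 0.188 = 1.128
σ²_T = ΣVar(i) + 2·Σcov = 4.60 + 2 × 1.128 = 6.856
α = (4/3)·(1 − 4.60/6.856) = 0.439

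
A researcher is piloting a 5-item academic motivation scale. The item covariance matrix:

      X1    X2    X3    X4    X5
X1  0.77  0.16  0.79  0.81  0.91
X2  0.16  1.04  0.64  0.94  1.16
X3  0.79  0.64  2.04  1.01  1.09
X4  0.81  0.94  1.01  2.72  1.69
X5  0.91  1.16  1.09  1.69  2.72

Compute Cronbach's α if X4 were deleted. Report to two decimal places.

Remaining items: X1, X2, X3, X5 (k = 4).
Σσᵢ² = 0.77 + 1.04 + 2.04 + 2.72 = 6.57
total variance = 6.57 + 2 × 4.75 = 16.07
α (item deleted) = (4/3)·(1 − 6.57/16.07) = 0.79

Cronbach's α = 0.79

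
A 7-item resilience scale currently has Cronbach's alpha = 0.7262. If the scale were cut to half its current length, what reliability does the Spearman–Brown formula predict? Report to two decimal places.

predicted reliability = 0.57

Length factor m = 1/2
α' = m·α / (1 − (1−m)·α)
   = 1/2 × 0.7262 / (1 − (1 − 1/2) × 0.7262)
   = 0.3631 / 0.6369 = 0.57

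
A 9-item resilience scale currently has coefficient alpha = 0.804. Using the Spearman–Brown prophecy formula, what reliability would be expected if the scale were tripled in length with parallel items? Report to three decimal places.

Length factor m = 3
α' = m·α / (1 + (m−1)·α)
   = 3 × 0.804 / (1 + (3 − 1) × 0.804)
   = 2.4120 / 2.6080 = 0.925

predicted reliability = 0.925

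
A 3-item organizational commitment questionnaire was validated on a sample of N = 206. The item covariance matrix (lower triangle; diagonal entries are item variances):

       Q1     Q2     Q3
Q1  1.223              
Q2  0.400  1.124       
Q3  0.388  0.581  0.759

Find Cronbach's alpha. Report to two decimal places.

Cronbach's alpha = 0.70

Σσᵢ² = 1.223 + 1.124 + 0.759 = 3.106
Sum of off-diagonal covariances = 1.369
total variance = 3.106 + 2 × 1.369 = 5.844
α = (k/(k−1))·(1 − Σσᵢ²/total variance) = (3/2)·(1 − 3.106/5.844) = 0.70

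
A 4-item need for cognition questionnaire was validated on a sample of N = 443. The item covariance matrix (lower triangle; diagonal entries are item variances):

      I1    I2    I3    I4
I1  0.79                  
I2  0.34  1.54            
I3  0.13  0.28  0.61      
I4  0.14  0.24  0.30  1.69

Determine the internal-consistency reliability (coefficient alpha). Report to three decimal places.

α = 0.509

ΣVar(i) = 0.79 + 1.54 + 0.61 + 1.69 = 4.63
Sum of the distinct covariances = 1.43
Var(T) = 4.63 + 2 × 1.43 = 7.49
α = (k/(k−1))·(1 − ΣVar(i)/Var(T)) = (4/3)·(1 − 4.63/7.49) = 0.509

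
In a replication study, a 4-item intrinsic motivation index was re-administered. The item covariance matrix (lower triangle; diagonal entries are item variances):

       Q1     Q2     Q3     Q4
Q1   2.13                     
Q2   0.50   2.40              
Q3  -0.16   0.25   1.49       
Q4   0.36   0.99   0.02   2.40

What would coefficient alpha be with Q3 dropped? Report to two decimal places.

α = 0.52

Remaining items: Q1, Q2, Q4 (k = 3).
Σσᵢ² = 2.13 + 2.40 + 2.40 = 6.93
Var(T) = 6.93 + 2 × 1.85 = 10.63
α (item deleted) = (3/2)·(1 − 6.93/10.63) = 0.52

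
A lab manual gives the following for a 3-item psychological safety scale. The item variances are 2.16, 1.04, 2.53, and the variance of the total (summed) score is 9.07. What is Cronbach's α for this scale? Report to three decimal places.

α = 0.552

sum of item variances = 2.16 + 1.04 + 2.53 = 5.73
α = (k/(k−1))·(1 − sum of item variances/total variance) = (3/2)·(1 − 5.73/9.07) = 0.552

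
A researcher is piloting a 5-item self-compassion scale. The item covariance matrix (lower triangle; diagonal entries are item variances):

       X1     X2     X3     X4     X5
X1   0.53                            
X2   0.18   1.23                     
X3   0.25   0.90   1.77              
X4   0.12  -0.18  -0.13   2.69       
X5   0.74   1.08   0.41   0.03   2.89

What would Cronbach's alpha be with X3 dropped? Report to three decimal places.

Cronbach's alpha = 0.466

Remaining items: X1, X2, X4, X5 (k = 4).
ΣVar(i) = 0.53 + 1.23 + 2.69 + 2.89 = 7.34
σ²_T = 7.34 + 2 × 1.97 = 11.28
α (item deleted) = (4/3)·(1 − 7.34/11.28) = 0.466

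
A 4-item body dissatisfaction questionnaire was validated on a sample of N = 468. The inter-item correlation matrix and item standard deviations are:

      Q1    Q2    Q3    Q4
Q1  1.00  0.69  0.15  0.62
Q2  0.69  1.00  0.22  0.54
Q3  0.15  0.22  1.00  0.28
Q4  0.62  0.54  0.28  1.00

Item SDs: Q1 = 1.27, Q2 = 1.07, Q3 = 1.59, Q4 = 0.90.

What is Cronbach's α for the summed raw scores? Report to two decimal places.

α = 0.69

Σσ²ᵢ = 1.27² + 1.07² + 1.59² + 0.90² = 6.0959
Covariances σ_ij = r_ij · s_i · s_j:
  σ(Q1,Q2) = 0.69 × 1.27 × 1.07 = 0.9376
  σ(Q1,Q3) = 0.15 × 1.27 × 1.59 = 0.3029
  σ(Q1,Q4) = 0.62 × 1.27 × 0.90 = 0.7087
  σ(Q2,Q3) = 0.22 × 1.07 × 1.59 = 0.3743
  σ(Q2,Q4) = 0.54 × 1.07 × 0.90 = 0.5200
  σ(Q3,Q4) = 0.28 × 1.59 × 0.90 = 0.4007
σ²_T = Σσ²ᵢ + 2·Σσ_ij = 6.0959 + 2 × 3.2442 = 12.5843
α = (4/3)·(1 − 6.0959/12.5843) = 0.69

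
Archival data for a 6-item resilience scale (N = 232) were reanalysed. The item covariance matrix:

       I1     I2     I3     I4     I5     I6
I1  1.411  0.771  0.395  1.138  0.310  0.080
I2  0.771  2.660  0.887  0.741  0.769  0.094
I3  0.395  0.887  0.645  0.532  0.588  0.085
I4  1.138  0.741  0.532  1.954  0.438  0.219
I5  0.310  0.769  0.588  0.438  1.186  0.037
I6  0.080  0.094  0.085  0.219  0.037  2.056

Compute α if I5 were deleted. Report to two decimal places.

Remaining items: I1, I2, I3, I4, I6 (k = 5).
Σσ²ᵢ = 1.411 + 2.660 + 0.645 + 1.954 + 2.056 = 8.726
σ²_total = 8.726 + 2 × 4.942 = 18.610
α (item deleted) = (5/4)·(1 − 8.726/18.610) = 0.66

α = 0.66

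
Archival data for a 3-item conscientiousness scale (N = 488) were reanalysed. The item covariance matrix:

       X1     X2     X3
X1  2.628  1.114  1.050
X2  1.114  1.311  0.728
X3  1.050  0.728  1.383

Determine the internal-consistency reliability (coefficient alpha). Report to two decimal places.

ΣVar(i) = 2.628 + 1.311 + 1.383 = 5.322
Sum of the distinct covariances = 2.892
Var(T) = 5.322 + 2 × 2.892 = 11.106
α = (k/(k−1))·(1 − ΣVar(i)/Var(T)) = (3/2)·(1 − 5.322/11.106) = 0.78

coefficient alpha = 0.78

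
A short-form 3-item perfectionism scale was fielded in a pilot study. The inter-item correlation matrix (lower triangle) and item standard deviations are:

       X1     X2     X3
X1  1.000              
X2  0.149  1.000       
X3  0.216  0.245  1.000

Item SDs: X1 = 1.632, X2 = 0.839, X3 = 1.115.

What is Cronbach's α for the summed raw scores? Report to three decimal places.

Σσ²ᵢ = 1.632² + 0.839² + 1.115² = 4.6106
Covariances σ_ij = r_ij · s_i · s_j:
  σ(X1,X2) = 0.149 × 1.632 × 0.839 = 0.2040
  σ(X1,X3) = 0.216 × 1.632 × 1.115 = 0.3931
  σ(X2,X3) = 0.245 × 0.839 × 1.115 = 0.2292
σ²_T = Σσ²ᵢ + 2·Σσ_ij = 4.6106 + 2 × 0.8263 = 6.2632
α = (3/2)·(1 − 4.6106/6.2632) = 0.396

Cronbach's α = 0.396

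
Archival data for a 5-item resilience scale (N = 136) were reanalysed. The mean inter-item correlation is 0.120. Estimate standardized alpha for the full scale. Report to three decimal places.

Standardized α = k·r̄ / (1 + (k−1)·r̄) = 5 × 0.120 / (1 + 4 × 0.120)
  = 0.6000 / 1.4800 = 0.405

α = 0.405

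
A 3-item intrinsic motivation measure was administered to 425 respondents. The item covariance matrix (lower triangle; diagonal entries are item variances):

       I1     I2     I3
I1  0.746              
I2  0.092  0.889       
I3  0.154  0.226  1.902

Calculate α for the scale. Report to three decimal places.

ΣVar(i) = 0.746 + 0.889 + 1.902 = 3.537
Sum of off-diagonal covariances = 0.472
σ²_T = 3.537 + 2 × 0.472 = 4.481
α = (k/(k−1))·(1 − ΣVar(i)/σ²_T) = (3/2)·(1 − 3.537/4.481) = 0.316

α = 0.316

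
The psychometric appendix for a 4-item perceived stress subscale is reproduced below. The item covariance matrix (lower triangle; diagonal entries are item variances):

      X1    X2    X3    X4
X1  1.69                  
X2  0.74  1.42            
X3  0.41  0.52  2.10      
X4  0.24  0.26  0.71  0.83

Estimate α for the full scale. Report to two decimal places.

Σσᵢ² = 1.69 + 1.42 + 2.10 + 0.83 = 6.04
Sum of off-diagonal covariances = 2.88
σ²_T = 6.04 + 2 × 2.88 = 11.80
α = (k/(k−1))·(1 − Σσᵢ²/σ²_T) = (4/3)·(1 − 6.04/11.80) = 0.65

α = 0.65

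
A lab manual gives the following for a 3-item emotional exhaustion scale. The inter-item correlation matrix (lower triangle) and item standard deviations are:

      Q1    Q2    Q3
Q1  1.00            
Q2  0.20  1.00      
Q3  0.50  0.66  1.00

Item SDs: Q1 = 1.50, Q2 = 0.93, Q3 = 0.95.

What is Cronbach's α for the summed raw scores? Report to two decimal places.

Σσ²ᵢ = 1.50² + 0.93² + 0.95² = 4.0174
Covariances σ_ij = r_ij · s_i · s_j:
  σ(Q1,Q2) = 0.20 × 1.50 × 0.93 = 0.2790
  σ(Q1,Q3) = 0.50 × 1.50 × 0.95 = 0.7125
  σ(Q2,Q3) = 0.66 × 0.93 × 0.95 = 0.5831
σ²_T = Σσ²ᵢ + 2·Σσ_ij = 4.0174 + 2 × 1.5746 = 7.1666
α = (3/2)·(1 − 4.0174/7.1666) = 0.66

α = 0.66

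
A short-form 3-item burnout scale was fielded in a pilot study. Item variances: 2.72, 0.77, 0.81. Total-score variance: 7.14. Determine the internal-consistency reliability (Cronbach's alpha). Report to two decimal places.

α = 0.60

sum of item variances = 2.72 + 0.77 + 0.81 = 4.30
α = (k/(k−1))·(1 − sum of item variances/Var(T)) = (3/2)·(1 − 4.30/7.14) = 0.60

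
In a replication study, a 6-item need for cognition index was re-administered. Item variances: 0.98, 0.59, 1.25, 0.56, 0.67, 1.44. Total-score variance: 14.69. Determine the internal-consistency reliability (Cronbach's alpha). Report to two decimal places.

Cronbach's alpha = 0.75

sum of item variances = 0.98 + 0.59 + 1.25 + 0.56 + 0.67 + 1.44 = 5.49
α = (k/(k−1))·(1 − sum of item variances/total variance) = (6/5)·(1 − 5.49/14.69) = 0.75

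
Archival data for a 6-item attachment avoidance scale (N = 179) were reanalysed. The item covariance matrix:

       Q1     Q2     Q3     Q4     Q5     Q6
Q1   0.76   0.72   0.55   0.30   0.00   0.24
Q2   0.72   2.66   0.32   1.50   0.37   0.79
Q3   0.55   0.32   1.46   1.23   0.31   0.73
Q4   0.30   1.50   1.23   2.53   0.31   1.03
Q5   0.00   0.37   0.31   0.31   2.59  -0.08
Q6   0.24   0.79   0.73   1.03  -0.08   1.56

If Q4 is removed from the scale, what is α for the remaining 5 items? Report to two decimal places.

Remaining items: Q1, Q2, Q3, Q5, Q6 (k = 5).
Σσ²ᵢ = 0.76 + 2.66 + 1.46 + 2.59 + 1.56 = 9.03
Var(T) = 9.03 + 2 × 3.95 = 16.93
α (item deleted) = (5/4)·(1 − 9.03/16.93) = 0.58

α = 0.58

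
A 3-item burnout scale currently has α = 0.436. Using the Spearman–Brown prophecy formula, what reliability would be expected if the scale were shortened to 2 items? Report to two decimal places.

predicted reliability = 0.34

Length factor m = 2/3 = 0.6667
α' = m·α / (1 − (1−m)·α)
   = 2/3 × 0.436 / (1 − (1 − 2/3) × 0.436)
   = 0.2907 / 0.8547 = 0.34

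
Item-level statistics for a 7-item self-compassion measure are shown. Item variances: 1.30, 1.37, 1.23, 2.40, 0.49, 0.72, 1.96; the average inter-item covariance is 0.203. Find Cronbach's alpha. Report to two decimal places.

α = 0.55

Σσᵢ² = 1.30 + 1.37 + 1.23 + 2.40 + 0.49 + 0.72 + 1.96 = 9.47
Sum of the 21 distinct covariances = 21 × 0.203 = 4.263
σ²_T = Σσᵢ² + 2·Σcov = 9.47 + 2 × 4.263 = 17.996
α = (7/6)·(1 − 9.47/17.996) = 0.55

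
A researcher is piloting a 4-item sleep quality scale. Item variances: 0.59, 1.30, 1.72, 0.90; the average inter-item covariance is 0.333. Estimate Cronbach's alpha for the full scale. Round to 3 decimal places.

Cronbach's alpha = 0.626

Σσᵢ² = 0.59 + 1.30 + 1.72 + 0.90 = 4.51
Sum of the 6 distinct covariances = 6 × 0.333 = 1.998
σ²_T = Σσᵢ² + 2·Σcov = 4.51 + 2 × 1.998 = 8.506
α = (4/3)·(1 − 4.51/8.506) = 0.626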